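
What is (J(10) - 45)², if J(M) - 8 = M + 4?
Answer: 529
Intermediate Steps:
J(M) = 12 + M (J(M) = 8 + (M + 4) = 8 + (4 + M) = 12 + M)
(J(10) - 45)² = ((12 + 10) - 45)² = (22 - 45)² = (-23)² = 529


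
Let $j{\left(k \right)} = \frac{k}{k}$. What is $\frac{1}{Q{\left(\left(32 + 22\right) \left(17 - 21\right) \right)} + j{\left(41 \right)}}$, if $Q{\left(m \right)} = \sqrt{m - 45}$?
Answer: $\frac{1}{262} - \frac{3 i \sqrt{29}}{262} \approx 0.0038168 - 0.061662 i$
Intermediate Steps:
$j{\left(k \right)} = 1$
$Q{\left(m \right)} = \sqrt{-45 + m}$
$\frac{1}{Q{\left(\left(32 + 22\right) \left(17 - 21\right) \right)} + j{\left(41 \right)}} = \frac{1}{\sqrt{-45 + \left(32 + 22\right) \left(17 - 21\right)} + 1} = \frac{1}{\sqrt{-45 + 54 \left(-4\right)} + 1} = \frac{1}{\sqrt{-45 - 216} + 1} = \frac{1}{\sqrt{-261} + 1} = \frac{1}{3 i \sqrt{29} + 1} = \frac{1}{1 + 3 i \sqrt{29}}$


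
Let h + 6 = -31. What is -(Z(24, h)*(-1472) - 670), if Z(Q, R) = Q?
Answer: 35998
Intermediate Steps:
h = -37 (h = -6 - 31 = -37)
-(Z(24, h)*(-1472) - 670) = -(24*(-1472) - 670) = -(-35328 - 670) = -1*(-35998) = 35998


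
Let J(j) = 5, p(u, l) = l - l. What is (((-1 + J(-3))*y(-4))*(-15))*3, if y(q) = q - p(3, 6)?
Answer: 720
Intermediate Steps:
p(u, l) = 0
y(q) = q (y(q) = q - 1*0 = q + 0 = q)
(((-1 + J(-3))*y(-4))*(-15))*3 = (((-1 + 5)*(-4))*(-15))*3 = ((4*(-4))*(-15))*3 = -16*(-15)*3 = 240*3 = 720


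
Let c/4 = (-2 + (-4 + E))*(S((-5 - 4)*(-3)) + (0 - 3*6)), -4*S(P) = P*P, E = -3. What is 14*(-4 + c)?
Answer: 100870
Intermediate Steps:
S(P) = -P²/4 (S(P) = -P*P/4 = -P²/4)
c = 7209 (c = 4*((-2 + (-4 - 3))*(-9*(-5 - 4)²/4 + (0 - 3*6))) = 4*((-2 - 7)*(-(-9*(-3))²/4 + (0 - 18))) = 4*(-9*(-¼*27² - 18)) = 4*(-9*(-¼*729 - 18)) = 4*(-9*(-729/4 - 18)) = 4*(-9*(-801/4)) = 4*(7209/4) = 7209)
14*(-4 + c) = 14*(-4 + 7209) = 14*7205 = 100870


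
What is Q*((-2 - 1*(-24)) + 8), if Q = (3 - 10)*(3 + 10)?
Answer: -2730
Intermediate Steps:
Q = -91 (Q = -7*13 = -91)
Q*((-2 - 1*(-24)) + 8) = -91*((-2 - 1*(-24)) + 8) = -91*((-2 + 24) + 8) = -91*(22 + 8) = -91*30 = -2730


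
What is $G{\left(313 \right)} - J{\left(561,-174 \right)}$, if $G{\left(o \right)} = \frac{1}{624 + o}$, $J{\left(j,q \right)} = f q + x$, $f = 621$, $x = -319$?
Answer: $\frac{101545502}{937} \approx 1.0837 \cdot 10^{5}$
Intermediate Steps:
$J{\left(j,q \right)} = -319 + 621 q$ ($J{\left(j,q \right)} = 621 q - 319 = -319 + 621 q$)
$G{\left(313 \right)} - J{\left(561,-174 \right)} = \frac{1}{624 + 313} - \left(-319 + 621 \left(-174\right)\right) = \frac{1}{937} - \left(-319 - 108054\right) = \frac{1}{937} - -108373 = \frac{1}{937} + 108373 = \frac{101545502}{937}$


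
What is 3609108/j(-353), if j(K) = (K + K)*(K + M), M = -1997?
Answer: 902277/414775 ≈ 2.1753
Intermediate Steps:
j(K) = 2*K*(-1997 + K) (j(K) = (K + K)*(K - 1997) = (2*K)*(-1997 + K) = 2*K*(-1997 + K))
3609108/j(-353) = 3609108/((2*(-353)*(-1997 - 353))) = 3609108/((2*(-353)*(-2350))) = 3609108/1659100 = 3609108*(1/1659100) = 902277/414775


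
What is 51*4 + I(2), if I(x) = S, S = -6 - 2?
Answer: 196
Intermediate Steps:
S = -8
I(x) = -8
51*4 + I(2) = 51*4 - 8 = 204 - 8 = 196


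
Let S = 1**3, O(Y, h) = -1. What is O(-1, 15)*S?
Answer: -1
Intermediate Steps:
S = 1
O(-1, 15)*S = -1*1 = -1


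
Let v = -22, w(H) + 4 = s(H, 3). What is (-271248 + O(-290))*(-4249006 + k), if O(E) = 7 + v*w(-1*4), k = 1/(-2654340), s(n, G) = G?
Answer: 235299310304573383/204180 ≈ 1.1524e+12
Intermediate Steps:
w(H) = -1 (w(H) = -4 + 3 = -1)
k = -1/2654340 ≈ -3.7674e-7
O(E) = 29 (O(E) = 7 - 22*(-1) = 7 + 22 = 29)
(-271248 + O(-290))*(-4249006 + k) = (-271248 + 29)*(-4249006 - 1/2654340) = -271219*(-11278306586041/2654340) = 235299310304573383/204180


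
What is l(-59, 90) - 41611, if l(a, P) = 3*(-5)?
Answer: -41626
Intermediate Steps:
l(a, P) = -15
l(-59, 90) - 41611 = -15 - 41611 = -41626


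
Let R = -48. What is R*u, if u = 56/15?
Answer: -896/5 ≈ -179.20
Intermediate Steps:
u = 56/15 (u = 56*(1/15) = 56/15 ≈ 3.7333)
R*u = -48*56/15 = -896/5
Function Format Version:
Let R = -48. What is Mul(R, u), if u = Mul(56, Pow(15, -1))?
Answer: Rational(-896, 5) ≈ -179.20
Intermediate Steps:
u = Rational(56, 15) (u = Mul(56, Rational(1, 15)) = Rational(56, 15) ≈ 3.7333)
Mul(R, u) = Mul(-48, Rational(56, 15)) = Rational(-896, 5)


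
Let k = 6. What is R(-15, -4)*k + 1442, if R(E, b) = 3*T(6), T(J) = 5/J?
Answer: 1457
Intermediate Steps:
R(E, b) = 5/2 (R(E, b) = 3*(5/6) = 5/2)
R(-15, -4)*k + 1442 = (5/2)*6 + 1442 = 15 + 1442 = 1457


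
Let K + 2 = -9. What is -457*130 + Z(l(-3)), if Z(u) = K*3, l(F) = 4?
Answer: -59443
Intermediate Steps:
K = -11 (K = -2 - 9 = -11)
Z(u) = -33 (Z(u) = -11*3 = -33)
-457*130 + Z(l(-3)) = -457*130 - 33 = -59410 - 33 = -59443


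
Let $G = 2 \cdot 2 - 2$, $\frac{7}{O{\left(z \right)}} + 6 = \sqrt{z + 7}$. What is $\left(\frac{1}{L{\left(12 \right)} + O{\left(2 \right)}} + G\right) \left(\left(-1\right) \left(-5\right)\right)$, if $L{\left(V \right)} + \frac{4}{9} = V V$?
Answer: $\frac{12755}{1271} \approx 10.035$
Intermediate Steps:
$L{\left(V \right)} = - \frac{4}{9} + V^{2}$ ($L{\left(V \right)} = - \frac{4}{9} + V V = - \frac{4}{9} + V^{2}$)
$O{\left(z \right)} = \frac{7}{-6 + \sqrt{7 + z}}$ ($O{\left(z \right)} = \frac{7}{-6 + \sqrt{z + 7}} = \frac{7}{-6 + \sqrt{7 + z}}$)
$G = 2$ ($G = 4 - 2 = 2$)
$\left(\frac{1}{L{\left(12 \right)} + O{\left(2 \right)}} + G\right) \left(\left(-1\right) \left(-5\right)\right) = \left(\frac{1}{\left(- \frac{4}{9} + 12^{2}\right) + \frac{7}{-6 + \sqrt{7 + 2}}} + 2\right) \left(\left(-1\right) \left(-5\right)\right) = \left(\frac{1}{\left(- \frac{4}{9} + 144\right) + \frac{7}{-6 + \sqrt{9}}} + 2\right) 5 = \left(\frac{1}{\frac{1292}{9} + \frac{7}{-6 + 3}} + 2\right) 5 = \left(\frac{1}{\frac{1292}{9} + \frac{7}{-3}} + 2\right) 5 = \left(\frac{1}{\frac{1292}{9} + 7 \left(- \frac{1}{3}\right)} + 2\right) 5 = \left(\frac{1}{\frac{1292}{9} - \frac{7}{3}} + 2\right) 5 = \left(\frac{1}{\frac{1271}{9}} + 2\right) 5 = \left(\frac{9}{1271} + 2\right) 5 = \frac{2551}{1271} \cdot 5 = \frac{12755}{1271}$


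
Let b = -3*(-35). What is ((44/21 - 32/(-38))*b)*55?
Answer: 322300/19 ≈ 16963.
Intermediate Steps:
b = 105 (b = -1*(-105) = 105)
((44/21 - 32/(-38))*b)*55 = ((44/21 - 32/(-38))*105)*55 = ((44*(1/21) - 32*(-1/38))*105)*55 = ((44/21 + 16/19)*105)*55 = ((1172/399)*105)*55 = (5860/19)*55 = 322300/19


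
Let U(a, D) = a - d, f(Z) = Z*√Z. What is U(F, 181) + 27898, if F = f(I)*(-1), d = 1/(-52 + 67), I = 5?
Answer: 418469/15 - 5*√5 ≈ 27887.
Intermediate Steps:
d = 1/15 ≈ 0.066667
f(Z) = Z^(3/2)
F = -5*√5 (F = 5^(3/2)*(-1) = (5*√5)*(-1) = -5*√5 ≈ -11.180)
U(a, D) = -1/15 + a (U(a, D) = a - 1*1/15 = a - 1/15 = -1/15 + a)
U(F, 181) + 27898 = (-1/15 - 5*√5) + 27898 = 418469/15 - 5*√5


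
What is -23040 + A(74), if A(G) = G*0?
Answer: -23040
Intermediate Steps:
A(G) = 0
-23040 + A(74) = -23040 + 0 = -23040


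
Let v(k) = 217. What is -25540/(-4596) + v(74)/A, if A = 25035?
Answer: 53365936/9588405 ≈ 5.5657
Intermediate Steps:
-25540/(-4596) + v(74)/A = -25540/(-4596) + 217/25035 = -25540*(-1/4596) + 217*(1/25035) = 6385/1149 + 217/25035 = 53365936/9588405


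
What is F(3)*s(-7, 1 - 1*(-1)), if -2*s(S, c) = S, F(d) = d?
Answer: 21/2 ≈ 10.500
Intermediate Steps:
s(S, c) = -S/2
F(3)*s(-7, 1 - 1*(-1)) = 3*(-1/2*(-7)) = 3*(7/2) = 21/2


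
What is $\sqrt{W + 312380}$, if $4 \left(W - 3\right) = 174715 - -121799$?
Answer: $\frac{\sqrt{1546046}}{2} \approx 621.7$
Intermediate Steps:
$W = \frac{148263}{2}$ ($W = 3 + \frac{174715 - -121799}{4} = 3 + \frac{174715 + 121799}{4} = 3 + \frac{1}{4} \cdot 296514 = 3 + \frac{148257}{2} = \frac{148263}{2} \approx 74132.0$)
$\sqrt{W + 312380} = \sqrt{\frac{148263}{2} + 312380} = \sqrt{\frac{773023}{2}} = \frac{\sqrt{1546046}}{2}$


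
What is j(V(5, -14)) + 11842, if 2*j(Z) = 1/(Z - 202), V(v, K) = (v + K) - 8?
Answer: 5186795/438 ≈ 11842.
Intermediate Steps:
V(v, K) = -8 + K + v (V(v, K) = (K + v) - 8 = -8 + K + v)
j(Z) = 1/(2*(-202 + Z)) (j(Z) = 1/(2*(Z - 202)) = 1/(2*(-202 + Z)))
j(V(5, -14)) + 11842 = 1/(2*(-202 + (-8 - 14 + 5))) + 11842 = 1/(2*(-202 - 17)) + 11842 = (½)/(-219) + 11842 = (½)*(-1/219) + 11842 = -1/438 + 11842 = 5186795/438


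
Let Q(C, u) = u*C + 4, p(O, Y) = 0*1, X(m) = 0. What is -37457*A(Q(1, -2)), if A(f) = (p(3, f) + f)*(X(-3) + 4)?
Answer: -299656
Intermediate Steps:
p(O, Y) = 0
Q(C, u) = 4 + C*u (Q(C, u) = C*u + 4 = 4 + C*u)
A(f) = 4*f (A(f) = (0 + f)*(0 + 4) = f*4 = 4*f)
-37457*A(Q(1, -2)) = -149828*(4 + 1*(-2)) = -149828*(4 - 2) = -149828*2 = -37457*8 = -299656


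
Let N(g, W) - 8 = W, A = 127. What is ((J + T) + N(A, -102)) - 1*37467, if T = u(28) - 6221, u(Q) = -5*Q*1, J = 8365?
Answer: -35557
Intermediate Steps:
N(g, W) = 8 + W
u(Q) = -5*Q
T = -6361 (T = -5*28 - 6221 = -140 - 6221 = -6361)
((J + T) + N(A, -102)) - 1*37467 = ((8365 - 6361) + (8 - 102)) - 1*37467 = (2004 - 94) - 37467 = 1910 - 37467 = -35557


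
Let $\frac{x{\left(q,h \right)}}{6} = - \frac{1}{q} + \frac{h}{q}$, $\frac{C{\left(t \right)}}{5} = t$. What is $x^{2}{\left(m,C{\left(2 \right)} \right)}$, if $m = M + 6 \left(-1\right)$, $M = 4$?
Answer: $729$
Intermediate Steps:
$C{\left(t \right)} = 5 t$
$m = -2$ ($m = 4 + 6 \left(-1\right) = 4 - 6 = -2$)
$x{\left(q,h \right)} = - \frac{6}{q} + \frac{6 h}{q}$ ($x{\left(q,h \right)} = 6 \left(- \frac{1}{q} + \frac{h}{q}\right) = - \frac{6}{q} + \frac{6 h}{q}$)
$x^{2}{\left(m,C{\left(2 \right)} \right)} = \left(\frac{6 \left(-1 + 5 \cdot 2\right)}{-2}\right)^{2} = \left(6 \left(- \frac{1}{2}\right) \left(-1 + 10\right)\right)^{2} = \left(6 \left(- \frac{1}{2}\right) 9\right)^{2} = \left(-27\right)^{2} = 729$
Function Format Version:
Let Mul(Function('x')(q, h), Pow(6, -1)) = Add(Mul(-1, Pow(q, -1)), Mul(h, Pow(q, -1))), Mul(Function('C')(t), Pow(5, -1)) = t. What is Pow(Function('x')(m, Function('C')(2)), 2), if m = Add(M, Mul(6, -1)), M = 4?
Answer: 729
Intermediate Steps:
Function('C')(t) = Mul(5, t)
m = -2 (m = Add(4, Mul(6, -1)) = Add(4, -6) = -2)
Function('x')(q, h) = Add(Mul(-6, Pow(q, -1)), Mul(6, h, Pow(q, -1))) (Function('x')(q, h) = Mul(6, Add(Mul(-1, Pow(q, -1)), Mul(h, Pow(q, -1)))) = Add(Mul(-6, Pow(q, -1)), Mul(6, h, Pow(q, -1))))
Pow(Function('x')(m, Function('C')(2)), 2) = Pow(Mul(6, Pow(-2, -1), Add(-1, Mul(5, 2))), 2) = Pow(Mul(6, Rational(-1, 2), Add(-1, 10)), 2) = Pow(Mul(6, Rational(-1, 2), 9), 2) = Pow(-27, 2) = 729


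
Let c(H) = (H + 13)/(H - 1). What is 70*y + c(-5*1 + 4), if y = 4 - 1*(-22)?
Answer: 1814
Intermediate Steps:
c(H) = (13 + H)/(-1 + H)
y = 26 (y = 4 + 22 = 26)
70*y + c(-5*1 + 4) = 70*26 + (13 + (-5*1 + 4))/(-1 + (-5*1 + 4)) = 1820 + (13 + (-5 + 4))/(-1 + (-5 + 4)) = 1820 + (13 - 1)/(-1 - 1) = 1820 + 12/(-2) = 1820 - 1/2*12 = 1820 - 6 = 1814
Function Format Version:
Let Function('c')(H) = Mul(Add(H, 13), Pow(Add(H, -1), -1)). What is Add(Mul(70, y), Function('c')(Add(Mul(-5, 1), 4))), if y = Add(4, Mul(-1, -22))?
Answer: 1814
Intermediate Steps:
Function('c')(H) = Mul(Pow(Add(-1, H), -1), Add(13, H)) (Function('c')(H) = Mul(Add(13, H), Pow(Add(-1, H), -1)) = Mul(Pow(Add(-1, H), -1), Add(13, H)))
y = 26 (y = Add(4, 22) = 26)
Add(Mul(70, y), Function('c')(Add(Mul(-5, 1), 4))) = Add(Mul(70, 26), Mul(Pow(Add(-1, Add(Mul(-5, 1), 4)), -1), Add(13, Add(Mul(-5, 1), 4)))) = Add(1820, Mul(Pow(Add(-1, Add(-5, 4)), -1), Add(13, Add(-5, 4)))) = Add(1820, Mul(Pow(Add(-1, -1), -1), Add(13, -1))) = Add(1820, Mul(Pow(-2, -1), 12)) = Add(1820, Mul(Rational(-1, 2), 12)) = Add(1820, -6) = 1814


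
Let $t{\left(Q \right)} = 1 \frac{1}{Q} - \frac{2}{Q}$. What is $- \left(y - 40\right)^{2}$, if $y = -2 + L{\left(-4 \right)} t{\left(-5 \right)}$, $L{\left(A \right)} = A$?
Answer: $- \frac{45796}{25} \approx -1831.8$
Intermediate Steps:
$t{\left(Q \right)} = - \frac{1}{Q}$ ($t{\left(Q \right)} = \frac{1}{Q} - \frac{2}{Q} = - \frac{1}{Q}$)
$y = - \frac{14}{5}$ ($y = -2 - 4 \left(- \frac{1}{-5}\right) = -2 - 4 \left(\left(-1\right) \left(- \frac{1}{5}\right)\right) = -2 - \frac{4}{5} = - \frac{14}{5} \approx -2.8$)
$- \left(y - 40\right)^{2} = - \left(- \frac{14}{5} - 40\right)^{2} = - \left(- \frac{214}{5}\right)^{2} = \left(-1\right) \frac{45796}{25} = - \frac{45796}{25}$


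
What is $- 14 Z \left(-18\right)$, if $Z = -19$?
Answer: $-4788$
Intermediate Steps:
$- 14 Z \left(-18\right) = \left(-14\right) \left(-19\right) \left(-18\right) = 266 \left(-18\right) = -4788$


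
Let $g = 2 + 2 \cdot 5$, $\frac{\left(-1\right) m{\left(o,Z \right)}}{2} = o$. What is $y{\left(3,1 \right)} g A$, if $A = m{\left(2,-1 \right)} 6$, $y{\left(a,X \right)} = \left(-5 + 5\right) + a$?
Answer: $-864$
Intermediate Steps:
$m{\left(o,Z \right)} = - 2 o$
$y{\left(a,X \right)} = a$ ($y{\left(a,X \right)} = 0 + a = a$)
$g = 12$ ($g = 2 + 10 = 12$)
$A = -24$ ($A = \left(-2\right) 2 \cdot 6 = \left(-4\right) 6 = -24$)
$y{\left(3,1 \right)} g A = 3 \cdot 12 \left(-24\right) = 36 \left(-24\right) = -864$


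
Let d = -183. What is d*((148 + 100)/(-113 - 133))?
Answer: 7564/41 ≈ 184.49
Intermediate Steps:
d*((148 + 100)/(-113 - 133)) = -183*(148 + 100)/(-113 - 133) = -45384/(-246) = -45384*(-1)/246 = -183*(-124/123) = 7564/41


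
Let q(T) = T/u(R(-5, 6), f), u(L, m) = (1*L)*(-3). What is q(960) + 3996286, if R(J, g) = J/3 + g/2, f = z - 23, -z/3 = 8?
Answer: 3996046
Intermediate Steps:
z = -24 (z = -3*8 = -24)
f = -47 (f = -24 - 23 = -47)
R(J, g) = g/2 + J/3 (R(J, g) = J*(⅓) + g*(½) = J/3 + g/2 = g/2 + J/3)
u(L, m) = -3*L (u(L, m) = L*(-3) = -3*L)
q(T) = -T/4 (q(T) = T/((-3*((½)*6 + (⅓)*(-5)))) = T/((-3*(3 - 5/3))) = T/((-3*4/3)) = T/(-4) = T*(-¼) = -T/4)
q(960) + 3996286 = -¼*960 + 3996286 = -240 + 3996286 = 3996046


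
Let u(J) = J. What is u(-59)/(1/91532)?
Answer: -5400388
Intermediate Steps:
u(-59)/(1/91532) = -59/(1/91532) = -59/1/91532 = -59*91532 = -5400388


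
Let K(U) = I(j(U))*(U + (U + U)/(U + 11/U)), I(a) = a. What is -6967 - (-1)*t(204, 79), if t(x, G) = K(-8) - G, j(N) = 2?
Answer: -529394/75 ≈ -7058.6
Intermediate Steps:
K(U) = 2*U + 4*U/(U + 11/U) (K(U) = 2*(U + (U + U)/(U + 11/U)) = 2*(U + (2*U)/(U + 11/U)) = 2*(U + 2*U/(U + 11/U)) = 2*U + 4*U/(U + 11/U))
t(x, G) = -944/75 - G (t(x, G) = 2*(-8)*(11 + (-8)² + 2*(-8))/(11 + (-8)²) - G = 2*(-8)*(11 + 64 - 16)/(11 + 64) - G = 2*(-8)*59/75 - G = 2*(-8)*(1/75)*59 - G = -944/75 - G)
-6967 - (-1)*t(204, 79) = -6967 - (-1)*(-944/75 - 1*79) = -6967 - (-1)*(-944/75 - 79) = -6967 - (-1)*(-6869)/75 = -6967 - 1*6869/75 = -6967 - 6869/75 = -529394/75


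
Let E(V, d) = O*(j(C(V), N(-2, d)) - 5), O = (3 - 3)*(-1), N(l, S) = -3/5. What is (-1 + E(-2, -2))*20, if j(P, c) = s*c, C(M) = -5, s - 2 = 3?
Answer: -20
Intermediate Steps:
s = 5 (s = 2 + 3 = 5)
N(l, S) = -⅗ (N(l, S) = -3*⅕ = -⅗)
O = 0 (O = 0*(-1) = 0)
j(P, c) = 5*c
E(V, d) = 0 (E(V, d) = 0*(5*(-⅗) - 5) = 0*(-3 - 5) = 0*(-8) = 0)
(-1 + E(-2, -2))*20 = (-1 + 0)*20 = -1*20 = -20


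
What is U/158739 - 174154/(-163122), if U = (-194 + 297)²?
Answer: 4895932184/4315637193 ≈ 1.1345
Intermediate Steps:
U = 10609 (U = 103² = 10609)
U/158739 - 174154/(-163122) = 10609/158739 - 174154/(-163122) = 10609*(1/158739) - 174154*(-1/163122) = 10609/158739 + 87077/81561 = 4895932184/4315637193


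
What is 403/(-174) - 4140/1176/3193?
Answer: -31541093/13611759 ≈ -2.3172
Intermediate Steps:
403/(-174) - 4140/1176/3193 = 403*(-1/174) - 4140*1/1176*(1/3193) = -403/174 - 345/98*1/3193 = -403/174 - 345/312914 = -31541093/13611759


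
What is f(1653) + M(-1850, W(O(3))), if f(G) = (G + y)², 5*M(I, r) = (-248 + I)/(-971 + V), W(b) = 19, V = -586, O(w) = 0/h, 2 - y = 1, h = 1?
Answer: 21297551158/7785 ≈ 2.7357e+6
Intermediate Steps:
y = 1 (y = 2 - 1*1 = 2 - 1 = 1)
O(w) = 0 (O(w) = 0/1 = 0*1 = 0)
M(I, r) = 248/7785 - I/7785 (M(I, r) = ((-248 + I)/(-971 - 586))/5 = ((-248 + I)/(-1557))/5 = ((-248 + I)*(-1/1557))/5 = (248/1557 - I/1557)/5 = 248/7785 - I/7785)
f(G) = (1 + G)² (f(G) = (G + 1)² = (1 + G)²)
f(1653) + M(-1850, W(O(3))) = (1 + 1653)² + (248/7785 - 1/7785*(-1850)) = 1654² + (248/7785 + 370/1557) = 2735716 + 2098/7785 = 21297551158/7785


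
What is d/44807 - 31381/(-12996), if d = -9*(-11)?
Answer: 1407375071/582311772 ≈ 2.4169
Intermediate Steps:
d = 99
d/44807 - 31381/(-12996) = 99/44807 - 31381/(-12996) = 99*(1/44807) - 31381*(-1/12996) = 99/44807 + 31381/12996 = 1407375071/582311772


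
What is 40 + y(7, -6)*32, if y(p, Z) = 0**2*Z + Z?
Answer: -152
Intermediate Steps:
y(p, Z) = Z (y(p, Z) = 0*Z + Z = 0 + Z = Z)
40 + y(7, -6)*32 = 40 - 6*32 = 40 - 192 = -152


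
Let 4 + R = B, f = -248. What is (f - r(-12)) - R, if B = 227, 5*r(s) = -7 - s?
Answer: -472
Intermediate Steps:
r(s) = -7/5 - s/5 (r(s) = (-7 - s)/5 = -7/5 - s/5)
R = 223 (R = -4 + 227 = 223)
(f - r(-12)) - R = (-248 - (-7/5 - 1/5*(-12))) - 1*223 = (-248 - (-7/5 + 12/5)) - 223 = (-248 - 1*1) - 223 = (-248 - 1) - 223 = -249 - 223 = -472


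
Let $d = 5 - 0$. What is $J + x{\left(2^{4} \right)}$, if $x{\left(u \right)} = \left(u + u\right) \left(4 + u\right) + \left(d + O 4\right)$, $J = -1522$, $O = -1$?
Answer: $-881$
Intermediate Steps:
$d = 5$ ($d = 5 + 0 = 5$)
$x{\left(u \right)} = 1 + 2 u \left(4 + u\right)$ ($x{\left(u \right)} = \left(u + u\right) \left(4 + u\right) + \left(5 - 4\right) = 2 u \left(4 + u\right) + \left(5 - 4\right) = 2 u \left(4 + u\right) + 1 = 1 + 2 u \left(4 + u\right)$)
$J + x{\left(2^{4} \right)} = -1522 + \left(1 + 2 \left(2^{4}\right)^{2} + 8 \cdot 2^{4}\right) = -1522 + \left(1 + 2 \cdot 16^{2} + 8 \cdot 16\right) = -1522 + \left(1 + 2 \cdot 256 + 128\right) = -1522 + \left(1 + 512 + 128\right) = -1522 + 641 = -881$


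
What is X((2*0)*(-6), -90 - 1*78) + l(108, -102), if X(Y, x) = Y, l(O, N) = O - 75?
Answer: 33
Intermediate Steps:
l(O, N) = -75 + O
X((2*0)*(-6), -90 - 1*78) + l(108, -102) = (2*0)*(-6) + (-75 + 108) = 0*(-6) + 33 = 0 + 33 = 33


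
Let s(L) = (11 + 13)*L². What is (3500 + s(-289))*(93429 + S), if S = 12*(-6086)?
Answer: 40957257588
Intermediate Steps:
S = -73032
s(L) = 24*L²
(3500 + s(-289))*(93429 + S) = (3500 + 24*(-289)²)*(93429 - 73032) = (3500 + 24*83521)*20397 = (3500 + 2004504)*20397 = 2008004*20397 = 40957257588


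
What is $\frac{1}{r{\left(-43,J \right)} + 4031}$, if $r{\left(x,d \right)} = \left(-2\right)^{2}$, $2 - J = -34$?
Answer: $\frac{1}{4035} \approx 0.00024783$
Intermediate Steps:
$J = 36$ ($J = 2 - -34 = 2 + 34 = 36$)
$r{\left(x,d \right)} = 4$
$\frac{1}{r{\left(-43,J \right)} + 4031} = \frac{1}{4 + 4031} = \frac{1}{4035}$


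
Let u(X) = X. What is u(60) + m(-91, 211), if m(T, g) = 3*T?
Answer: -213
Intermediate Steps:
u(60) + m(-91, 211) = 60 + 3*(-91) = 60 - 273 = -213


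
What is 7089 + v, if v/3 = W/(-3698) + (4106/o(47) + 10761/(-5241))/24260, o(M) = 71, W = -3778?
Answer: 7891909214276919/1112779091876 ≈ 7092.1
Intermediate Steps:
v = 3418231967955/1112779091876 (v = 3*(-3778/(-3698) + (4106/71 + 10761/(-5241))/24260) = 3*(-3778*(-1/3698) + (4106*(1/71) + 10761*(-1/5241))*(1/24260)) = 3*(1889/1849 + (4106/71 - 3587/1747)*(1/24260)) = 3*(1889/1849 + (6918505/124037)*(1/24260)) = 3*(1889/1849 + 1383701/601827524) = 3*(1139410655985/1112779091876) = 3418231967955/1112779091876 ≈ 3.0718)
7089 + v = 7089 + 3418231967955/1112779091876 = 7891909214276919/1112779091876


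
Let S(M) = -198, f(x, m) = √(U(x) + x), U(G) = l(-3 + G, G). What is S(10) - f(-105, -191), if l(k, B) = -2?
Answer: -198 - I*√107 ≈ -198.0 - 10.344*I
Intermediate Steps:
U(G) = -2
f(x, m) = √(-2 + x)
S(10) - f(-105, -191) = -198 - √(-2 - 105) = -198 - √(-107) = -198 - I*√107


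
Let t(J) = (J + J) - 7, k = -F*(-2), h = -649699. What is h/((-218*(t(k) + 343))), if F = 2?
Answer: 649699/74992 ≈ 8.6636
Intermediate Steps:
k = 4 (k = -1*2*(-2) = -2*(-2) = 4)
t(J) = -7 + 2*J (t(J) = 2*J - 7 = -7 + 2*J)
h/((-218*(t(k) + 343))) = -649699*(-1/(218*((-7 + 2*4) + 343))) = -649699*(-1/(218*((-7 + 8) + 343))) = -649699*(-1/(218*(1 + 343))) = -649699/((-218*344)) = -649699/(-74992) = -649699*(-1/74992) = 649699/74992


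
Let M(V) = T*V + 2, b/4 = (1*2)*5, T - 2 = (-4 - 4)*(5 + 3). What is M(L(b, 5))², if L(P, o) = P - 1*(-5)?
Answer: 7772944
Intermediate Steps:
T = -62 (T = 2 + (-4 - 4)*(5 + 3) = 2 - 8*8 = 2 - 64 = -62)
b = 40 (b = 4*((1*2)*5) = 4*(2*5) = 4*10 = 40)
L(P, o) = 5 + P (L(P, o) = P + 5 = 5 + P)
M(V) = 2 - 62*V (M(V) = -62*V + 2 = 2 - 62*V)
M(L(b, 5))² = (2 - 62*(5 + 40))² = (2 - 62*45)² = (2 - 2790)² = (-2788)² = 7772944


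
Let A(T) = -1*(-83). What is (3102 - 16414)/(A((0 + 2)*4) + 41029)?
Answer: -1664/5139 ≈ -0.32380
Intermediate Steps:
A(T) = 83
(3102 - 16414)/(A((0 + 2)*4) + 41029) = (3102 - 16414)/(83 + 41029) = -13312/41112 = -13312*1/41112 = -1664/5139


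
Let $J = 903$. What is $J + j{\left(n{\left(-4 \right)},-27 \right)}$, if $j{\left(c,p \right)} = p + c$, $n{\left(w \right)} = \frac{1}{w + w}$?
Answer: $\frac{7007}{8} \approx 875.88$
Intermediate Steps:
$n{\left(w \right)} = \frac{1}{2 w}$
$j{\left(c,p \right)} = c + p$
$J + j{\left(n{\left(-4 \right)},-27 \right)} = 903 - \left(27 - \frac{1}{2 \left(-4\right)}\right) = 903 + \left(\frac{1}{2} \left(- \frac{1}{4}\right) - 27\right) = 903 - \frac{217}{8} = \frac{7007}{8}$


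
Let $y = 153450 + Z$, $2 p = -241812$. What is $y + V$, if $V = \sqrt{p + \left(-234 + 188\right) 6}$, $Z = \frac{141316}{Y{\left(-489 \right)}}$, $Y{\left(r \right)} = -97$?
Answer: $\frac{14743334}{97} + i \sqrt{121182} \approx 1.5199 \cdot 10^{5} + 348.11 i$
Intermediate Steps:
$p = -120906$ ($p = \frac{1}{2} \left(-241812\right) = -120906$)
$Z = - \frac{141316}{97}$ ($Z = \frac{141316}{-97} = 141316 \left(- \frac{1}{97}\right) = - \frac{141316}{97} \approx -1456.9$)
$y = \frac{14743334}{97}$ ($y = 153450 - \frac{141316}{97} = \frac{14743334}{97} \approx 1.5199 \cdot 10^{5}$)
$V = i \sqrt{121182}$ ($V = \sqrt{-120906 + \left(-234 + 188\right) 6} = \sqrt{-120906 - 276} = \sqrt{-121182} = i \sqrt{121182} \approx 348.11 i$)
$y + V = \frac{14743334}{97} + i \sqrt{121182}$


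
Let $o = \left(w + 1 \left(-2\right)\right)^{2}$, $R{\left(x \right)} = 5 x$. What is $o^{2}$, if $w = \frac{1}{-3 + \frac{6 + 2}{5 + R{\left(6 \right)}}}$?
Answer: $\frac{2750058481}{88529281} \approx 31.064$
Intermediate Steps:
$w = - \frac{35}{97}$ ($w = \frac{1}{-3 + \frac{6 + 2}{5 + 5 \cdot 6}} = \frac{1}{-3 + \frac{8}{5 + 30}} = \frac{1}{-3 + \frac{8}{35}} = \frac{1}{- \frac{97}{35}} = - \frac{35}{97} \approx -0.36082$)
$o = \frac{52441}{9409}$ ($o = \left(- \frac{35}{97} + 1 \left(-2\right)\right)^{2} = \left(- \frac{35}{97} - 2\right)^{2} = \left(- \frac{229}{97}\right)^{2} = \frac{52441}{9409} \approx 5.5735$)
$o^{2} = \left(\frac{52441}{9409}\right)^{2} = \frac{2750058481}{88529281}$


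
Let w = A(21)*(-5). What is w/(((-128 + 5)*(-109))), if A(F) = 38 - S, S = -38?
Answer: -380/13407 ≈ -0.028343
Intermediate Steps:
A(F) = 76 (A(F) = 38 - 1*(-38) = 38 + 38 = 76)
w = -380 (w = 76*(-5) = -380)
w/(((-128 + 5)*(-109))) = -380*(-1/(109*(-128 + 5))) = -380/((-123*(-109))) = -380/13407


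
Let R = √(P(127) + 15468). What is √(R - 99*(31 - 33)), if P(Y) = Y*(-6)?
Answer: √(198 + 3*√1634) ≈ 17.868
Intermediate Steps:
P(Y) = -6*Y
R = 3*√1634 (R = √(-6*127 + 15468) = √(-762 + 15468) = √14706 = 3*√1634 ≈ 121.27)
√(R - 99*(31 - 33)) = √(3*√1634 - 99*(31 - 33)) = √(3*√1634 - 99*(-2)) = √(3*√1634 + 198) = √(198 + 3*√1634)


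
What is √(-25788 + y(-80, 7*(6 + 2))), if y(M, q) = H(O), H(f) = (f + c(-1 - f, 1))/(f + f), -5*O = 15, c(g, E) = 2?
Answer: I*√928362/6 ≈ 160.59*I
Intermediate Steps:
O = -3 (O = -⅕*15 = -3)
H(f) = (2 + f)/(2*f) (H(f) = (f + 2)/(f + f) = (2 + f)/((2*f)) = (2 + f)*(1/(2*f)) = (2 + f)/(2*f))
y(M, q) = ⅙ (y(M, q) = (½)*(2 - 3)/(-3) = (½)*(-⅓)*(-1) = ⅙)
√(-25788 + y(-80, 7*(6 + 2))) = √(-25788 + ⅙) = √(-154727/6) = I*√928362/6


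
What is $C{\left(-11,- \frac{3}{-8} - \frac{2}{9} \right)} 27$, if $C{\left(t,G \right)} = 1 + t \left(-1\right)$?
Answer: $324$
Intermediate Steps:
$C{\left(t,G \right)} = 1 - t$
$C{\left(-11,- \frac{3}{-8} - \frac{2}{9} \right)} 27 = \left(1 - -11\right) 27 = \left(1 + 11\right) 27 = 12 \cdot 27 = 324$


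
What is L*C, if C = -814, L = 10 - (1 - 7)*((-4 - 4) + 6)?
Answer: 1628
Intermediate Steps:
L = -2 (L = 10 - (-6)*(-8 + 6) = 10 - (-6)*(-2) = 10 - 1*12 = 10 - 12 = -2)
L*C = -2*(-814) = 1628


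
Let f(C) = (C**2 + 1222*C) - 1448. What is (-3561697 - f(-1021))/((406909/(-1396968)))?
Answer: 4686866755104/406909 ≈ 1.1518e+7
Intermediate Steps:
f(C) = -1448 + C**2 + 1222*C
(-3561697 - f(-1021))/((406909/(-1396968))) = (-3561697 - (-1448 + (-1021)**2 + 1222*(-1021)))/((406909/(-1396968))) = (-3561697 - (-1448 + 1042441 - 1247662))/((406909*(-1/1396968))) = (-3561697 - 1*(-206669))/(-406909/1396968) = (-3561697 + 206669)*(-1396968/406909) = -3355028*(-1396968/406909) = 4686866755104/406909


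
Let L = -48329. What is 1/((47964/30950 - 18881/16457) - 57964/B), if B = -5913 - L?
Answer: -2700542683300/2603667116229 ≈ -1.0372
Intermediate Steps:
B = 42416 (B = -5913 - 1*(-48329) = -5913 + 48329 = 42416)
1/((47964/30950 - 18881/16457) - 57964/B) = 1/((47964/30950 - 18881/16457) - 57964/42416) = 1/((47964*(1/30950) - 18881*1/16457) - 57964*1/42416) = 1/((23982/15475 - 18881/16457) - 14491/10604) = 1/(102488299/254672075 - 14491/10604) = 1/(-2603667116229/2700542683300) = -2700542683300/2603667116229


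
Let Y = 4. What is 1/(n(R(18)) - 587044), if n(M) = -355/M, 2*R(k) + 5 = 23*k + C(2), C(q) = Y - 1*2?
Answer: -411/241275794 ≈ -1.7034e-6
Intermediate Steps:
C(q) = 2 (C(q) = 4 - 1*2 = 4 - 2 = 2)
R(k) = -3/2 + 23*k/2 (R(k) = -5/2 + (23*k + 2)/2 = -5/2 + (2 + 23*k)/2 = -5/2 + (1 + 23*k/2) = -3/2 + 23*k/2)
1/(n(R(18)) - 587044) = 1/(-355/(-3/2 + (23/2)*18) - 587044) = 1/(-355/(-3/2 + 207) - 587044) = 1/(-355/411/2 - 587044) = 1/(-355*2/411 - 587044) = 1/(-710/411 - 587044) = 1/(-241275794/411) = -411/241275794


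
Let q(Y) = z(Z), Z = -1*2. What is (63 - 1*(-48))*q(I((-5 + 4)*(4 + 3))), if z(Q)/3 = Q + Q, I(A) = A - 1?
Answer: -1332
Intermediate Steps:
Z = -2
I(A) = -1 + A
z(Q) = 6*Q (z(Q) = 3*(Q + Q) = 3*(2*Q) = 6*Q)
q(Y) = -12 (q(Y) = 6*(-2) = -12)
(63 - 1*(-48))*q(I((-5 + 4)*(4 + 3))) = (63 - 1*(-48))*(-12) = (63 + 48)*(-12) = 111*(-12) = -1332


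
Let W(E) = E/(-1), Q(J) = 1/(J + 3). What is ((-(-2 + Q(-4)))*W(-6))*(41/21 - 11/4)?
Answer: -201/14 ≈ -14.357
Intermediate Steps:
Q(J) = 1/(3 + J)
W(E) = -E (W(E) = E*(-1) = -E)
((-(-2 + Q(-4)))*W(-6))*(41/21 - 11/4) = ((-(-2 + 1/(3 - 4)))*(-1*(-6)))*(41/21 - 11/4) = (-(-2 + 1/(-1))*6)*(41*(1/21) - 11*¼) = (-(-2 - 1)*6)*(41/21 - 11/4) = (-1*(-3)*6)*(-67/84) = (3*6)*(-67/84) = 18*(-67/84) = -201/14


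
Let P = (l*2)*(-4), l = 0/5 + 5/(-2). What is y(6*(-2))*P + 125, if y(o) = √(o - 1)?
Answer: 125 + 20*I*√13 ≈ 125.0 + 72.111*I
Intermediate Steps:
l = -5/2 (l = 0*(⅕) + 5*(-½) = 0 - 5/2 = -5/2 ≈ -2.5000)
y(o) = √(-1 + o)
P = 20 (P = -5/2*2*(-4) = -5*(-4) = 20)
y(6*(-2))*P + 125 = √(-1 + 6*(-2))*20 + 125 = √(-1 - 12)*20 + 125 = √(-13)*20 + 125 = (I*√13)*20 + 125 = 20*I*√13 + 125 = 125 + 20*I*√13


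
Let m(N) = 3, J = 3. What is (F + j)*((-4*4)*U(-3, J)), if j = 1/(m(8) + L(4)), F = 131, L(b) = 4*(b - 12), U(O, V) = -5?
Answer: 303840/29 ≈ 10477.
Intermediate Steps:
L(b) = -48 + 4*b (L(b) = 4*(-12 + b) = -48 + 4*b)
j = -1/29 (j = 1/(3 + (-48 + 4*4)) = 1/(3 + (-48 + 16)) = 1/(3 - 32) = 1/(-29) = -1/29 ≈ -0.034483)
(F + j)*((-4*4)*U(-3, J)) = (131 - 1/29)*(-4*4*(-5)) = 3798*(-16*(-5))/29 = (3798/29)*80 = 303840/29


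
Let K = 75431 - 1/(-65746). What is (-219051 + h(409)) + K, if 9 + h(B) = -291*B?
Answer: -17268055407/65746 ≈ -2.6265e+5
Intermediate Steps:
h(B) = -9 - 291*B
K = 4959286527/65746 (K = 75431 - 1*(-1/65746) = 75431 + 1/65746 = 4959286527/65746 ≈ 75431.)
(-219051 + h(409)) + K = (-219051 + (-9 - 291*409)) + 4959286527/65746 = (-219051 + (-9 - 119019)) + 4959286527/65746 = (-219051 - 119028) + 4959286527/65746 = -338079 + 4959286527/65746 = -17268055407/65746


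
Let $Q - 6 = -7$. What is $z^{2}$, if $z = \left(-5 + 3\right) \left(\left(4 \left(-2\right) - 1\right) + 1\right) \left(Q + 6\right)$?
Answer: $6400$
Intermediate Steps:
$Q = -1$ ($Q = 6 - 7 = -1$)
$z = 80$ ($z = \left(-5 + 3\right) \left(\left(4 \left(-2\right) - 1\right) + 1\right) \left(-1 + 6\right) = - 2 \left(\left(-8 - 1\right) + 1\right) 5 = - 2 \left(-9 + 1\right) 5 = \left(-2\right) \left(-8\right) 5 = 16 \cdot 5 = 80$)
$z^{2} = 80^{2} = 6400$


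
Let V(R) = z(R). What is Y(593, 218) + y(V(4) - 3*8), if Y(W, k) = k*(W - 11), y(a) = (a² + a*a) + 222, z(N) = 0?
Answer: 128250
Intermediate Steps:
V(R) = 0
y(a) = 222 + 2*a² (y(a) = (a² + a²) + 222 = 2*a² + 222 = 222 + 2*a²)
Y(W, k) = k*(-11 + W)
Y(593, 218) + y(V(4) - 3*8) = 218*(-11 + 593) + (222 + 2*(0 - 3*8)²) = 218*582 + (222 + 2*(0 - 24)²) = 126876 + (222 + 2*(-24)²) = 126876 + (222 + 2*576) = 126876 + (222 + 1152) = 126876 + 1374 = 128250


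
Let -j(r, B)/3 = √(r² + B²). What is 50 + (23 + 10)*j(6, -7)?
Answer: 50 - 99*√85 ≈ -862.74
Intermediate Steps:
j(r, B) = -3*√(B² + r²) (j(r, B) = -3*√(r² + B²) = -3*√(B² + r²))
50 + (23 + 10)*j(6, -7) = 50 + (23 + 10)*(-3*√((-7)² + 6²)) = 50 + 33*(-3*√(49 + 36)) = 50 + 33*(-3*√85) = 50 - 99*√85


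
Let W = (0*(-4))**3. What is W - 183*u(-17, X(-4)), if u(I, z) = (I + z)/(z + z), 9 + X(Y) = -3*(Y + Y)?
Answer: 61/5 ≈ 12.200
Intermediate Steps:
X(Y) = -9 - 6*Y (X(Y) = -9 - 3*(Y + Y) = -9 - 6*Y)
u(I, z) = (I + z)/(2*z) (u(I, z) = (I + z)/((2*z)) = (I + z)*(1/(2*z)) = (I + z)/(2*z))
W = 0 (W = 0**3 = 0)
W - 183*u(-17, X(-4)) = 0 - 183*(-17 + (-9 - 6*(-4)))/(2*(-9 - 6*(-4))) = 0 - 183*(-17 + (-9 + 24))/(2*(-9 + 24)) = 0 - 183*(-17 + 15)/(2*15) = 0 - 183*(-2)/(2*15) = 0 - 183*(-1/15) = 0 + 61/5 = 61/5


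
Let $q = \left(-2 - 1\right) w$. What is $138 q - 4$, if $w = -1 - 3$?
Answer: $1652$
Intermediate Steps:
$w = -4$ ($w = -1 - 3 = -4$)
$q = 12$ ($q = \left(-2 - 1\right) \left(-4\right) = \left(-3\right) \left(-4\right) = 12$)
$138 q - 4 = 138 \cdot 12 - 4 = 1656 - 4 = 1652$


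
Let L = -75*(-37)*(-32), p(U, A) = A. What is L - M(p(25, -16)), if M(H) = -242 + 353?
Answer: -88911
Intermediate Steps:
M(H) = 111
L = -88800 (L = 2775*(-32) = -88800)
L - M(p(25, -16)) = -88800 - 1*111 = -88800 - 111 = -88911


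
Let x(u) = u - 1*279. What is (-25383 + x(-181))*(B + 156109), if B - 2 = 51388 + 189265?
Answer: -10253572052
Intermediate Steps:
B = 240655 (B = 2 + (51388 + 189265) = 2 + 240653 = 240655)
x(u) = -279 + u (x(u) = u - 279 = -279 + u)
(-25383 + x(-181))*(B + 156109) = (-25383 + (-279 - 181))*(240655 + 156109) = (-25383 - 460)*396764 = -25843*396764 = -10253572052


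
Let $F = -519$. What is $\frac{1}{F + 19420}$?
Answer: $\frac{1}{18901} \approx 5.2907 \cdot 10^{-5}$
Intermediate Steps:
$\frac{1}{F + 19420} = \frac{1}{-519 + 19420} = \frac{1}{18901}$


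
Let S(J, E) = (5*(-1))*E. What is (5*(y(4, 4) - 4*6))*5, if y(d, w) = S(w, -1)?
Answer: -475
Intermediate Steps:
S(J, E) = -5*E
y(d, w) = 5 (y(d, w) = -5*(-1) = 5)
(5*(y(4, 4) - 4*6))*5 = (5*(5 - 4*6))*5 = (5*(5 - 24))*5 = (5*(-19))*5 = -95*5 = -475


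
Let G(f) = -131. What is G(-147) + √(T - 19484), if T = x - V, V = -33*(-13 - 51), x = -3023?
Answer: -131 + I*√24619 ≈ -131.0 + 156.9*I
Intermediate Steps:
V = 2112 (V = -33*(-64) = 2112)
T = -5135 (T = -3023 - 1*2112 = -3023 - 2112 = -5135)
G(-147) + √(T - 19484) = -131 + √(-5135 - 19484) = -131 + √(-24619) = -131 + I*√24619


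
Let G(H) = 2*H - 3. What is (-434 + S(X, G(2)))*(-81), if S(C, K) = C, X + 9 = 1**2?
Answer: 35802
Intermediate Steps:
X = -8 (X = -9 + 1**2 = -9 + 1 = -8)
G(H) = -3 + 2*H
(-434 + S(X, G(2)))*(-81) = (-434 - 8)*(-81) = -442*(-81) = 35802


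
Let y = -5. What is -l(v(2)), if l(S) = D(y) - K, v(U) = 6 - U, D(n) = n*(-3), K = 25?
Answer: 10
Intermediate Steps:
D(n) = -3*n
l(S) = -10 (l(S) = -3*(-5) - 1*25 = 15 - 25 = -10)
-l(v(2)) = -1*(-10) = 10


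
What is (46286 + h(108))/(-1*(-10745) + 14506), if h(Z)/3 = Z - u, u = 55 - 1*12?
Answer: 46481/25251 ≈ 1.8408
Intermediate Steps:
u = 43 (u = 55 - 12 = 43)
h(Z) = -129 + 3*Z (h(Z) = 3*(Z - 1*43) = 3*(Z - 43) = 3*(-43 + Z) = -129 + 3*Z)
(46286 + h(108))/(-1*(-10745) + 14506) = (46286 + (-129 + 3*108))/(-1*(-10745) + 14506) = (46286 + (-129 + 324))/(10745 + 14506) = (46286 + 195)/25251 = 46481*(1/25251) = 46481/25251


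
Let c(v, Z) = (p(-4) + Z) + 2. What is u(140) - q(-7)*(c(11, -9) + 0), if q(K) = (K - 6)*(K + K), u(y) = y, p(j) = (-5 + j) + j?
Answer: 3780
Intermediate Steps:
p(j) = -5 + 2*j
q(K) = 2*K*(-6 + K) (q(K) = (-6 + K)*(2*K) = 2*K*(-6 + K))
c(v, Z) = -11 + Z (c(v, Z) = ((-5 + 2*(-4)) + Z) + 2 = ((-5 - 8) + Z) + 2 = (-13 + Z) + 2 = -11 + Z)
u(140) - q(-7)*(c(11, -9) + 0) = 140 - 2*(-7)*(-6 - 7)*((-11 - 9) + 0) = 140 - 2*(-7)*(-13)*(-20 + 0) = 140 - 182*(-20) = 140 - 1*(-3640) = 140 + 3640 = 3780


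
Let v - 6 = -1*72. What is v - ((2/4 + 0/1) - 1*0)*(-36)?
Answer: -48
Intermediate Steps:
v = -66 (v = 6 - 1*72 = 6 - 72 = -66)
v - ((2/4 + 0/1) - 1*0)*(-36) = -66 - ((2/4 + 0/1) - 1*0)*(-36) = -66 - ((2*(¼) + 0*1) + 0)*(-36) = -66 - ((½ + 0) + 0)*(-36) = -66 - (½ + 0)*(-36) = -66 - (-36)/2 = -66 - 1*(-18) = -66 + 18 = -48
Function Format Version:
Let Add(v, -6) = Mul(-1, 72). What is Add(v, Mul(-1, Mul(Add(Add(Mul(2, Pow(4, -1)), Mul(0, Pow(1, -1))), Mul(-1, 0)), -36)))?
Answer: -48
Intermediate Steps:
v = -66 (v = Add(6, Mul(-1, 72)) = Add(6, -72) = -66)
Add(v, Mul(-1, Mul(Add(Add(Mul(2, Pow(4, -1)), Mul(0, Pow(1, -1))), Mul(-1, 0)), -36))) = Add(-66, Mul(-1, Mul(Add(Add(Mul(2, Pow(4, -1)), Mul(0, Pow(1, -1))), Mul(-1, 0)), -36))) = Add(-66, Mul(-1, Mul(Add(Add(Mul(2, Rational(1, 4)), Mul(0, 1)), 0), -36))) = Add(-66, Mul(-1, Mul(Add(Add(Rational(1, 2), 0), 0), -36))) = Add(-66, Mul(-1, Mul(Add(Rational(1, 2), 0), -36))) = Add(-66, Mul(-1, Mul(Rational(1, 2), -36))) = Add(-66, Mul(-1, -18)) = Add(-66, 18) = -48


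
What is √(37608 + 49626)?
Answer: √87234 ≈ 295.35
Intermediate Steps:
√(37608 + 49626) = √87234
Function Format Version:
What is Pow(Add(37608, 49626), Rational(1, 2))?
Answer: Pow(87234, Rational(1, 2)) ≈ 295.35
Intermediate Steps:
Pow(Add(37608, 49626), Rational(1, 2)) = Pow(87234, Rational(1, 2))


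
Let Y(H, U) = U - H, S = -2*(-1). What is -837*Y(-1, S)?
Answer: -2511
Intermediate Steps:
S = 2
-837*Y(-1, S) = -837*(2 - 1*(-1)) = -837*(2 + 1) = -837*3 = -2511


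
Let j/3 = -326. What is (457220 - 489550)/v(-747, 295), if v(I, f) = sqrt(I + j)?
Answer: 6466*I*sqrt(69)/69 ≈ 778.42*I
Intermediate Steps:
j = -978 (j = 3*(-326) = -978)
v(I, f) = sqrt(-978 + I) (v(I, f) = sqrt(I - 978) = sqrt(-978 + I))
(457220 - 489550)/v(-747, 295) = (457220 - 489550)/(sqrt(-978 - 747)) = -32330*(-I*sqrt(69)/345) = -(-6466)*I*sqrt(69)/69 = 6466*I*sqrt(69)/69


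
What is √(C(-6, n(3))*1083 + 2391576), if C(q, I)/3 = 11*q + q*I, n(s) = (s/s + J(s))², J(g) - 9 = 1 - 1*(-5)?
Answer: I*√2813322 ≈ 1677.3*I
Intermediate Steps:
J(g) = 15 (J(g) = 9 + (1 - 1*(-5)) = 9 + (1 + 5) = 9 + 6 = 15)
n(s) = 256 (n(s) = (s/s + 15)² = (1 + 15)² = 16² = 256)
C(q, I) = 33*q + 3*I*q (C(q, I) = 3*(11*q + q*I) = 3*(11*q + I*q) = 33*q + 3*I*q)
√(C(-6, n(3))*1083 + 2391576) = √((3*(-6)*(11 + 256))*1083 + 2391576) = √((3*(-6)*267)*1083 + 2391576) = √(-4806*1083 + 2391576) = √(-5204898 + 2391576) = √(-2813322) = I*√2813322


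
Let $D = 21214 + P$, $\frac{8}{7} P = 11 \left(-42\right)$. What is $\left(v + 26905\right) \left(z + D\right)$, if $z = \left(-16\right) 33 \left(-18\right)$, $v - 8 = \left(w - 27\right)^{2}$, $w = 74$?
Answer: $\frac{1765594055}{2} \approx 8.828 \cdot 10^{8}$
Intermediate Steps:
$v = 2217$ ($v = 8 + \left(74 - 27\right)^{2} = 8 + 47^{2} = 8 + 2209 = 2217$)
$P = - \frac{1617}{4}$ ($P = \frac{7 \cdot 11 \left(-42\right)}{8} = \frac{7}{8} \left(-462\right) = - \frac{1617}{4} \approx -404.25$)
$z = 9504$ ($z = \left(-528\right) \left(-18\right) = 9504$)
$D = \frac{83239}{4}$ ($D = 21214 - \frac{1617}{4} = \frac{83239}{4} \approx 20810.0$)
$\left(v + 26905\right) \left(z + D\right) = \left(2217 + 26905\right) \left(9504 + \frac{83239}{4}\right) = 29122 \cdot \frac{121255}{4} = \frac{1765594055}{2}$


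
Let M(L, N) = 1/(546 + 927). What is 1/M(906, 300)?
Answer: 1473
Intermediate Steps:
M(L, N) = 1/1473
1/M(906, 300) = 1/(1/1473) = 1473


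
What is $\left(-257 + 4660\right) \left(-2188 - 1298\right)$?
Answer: $-15348858$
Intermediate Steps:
$\left(-257 + 4660\right) \left(-2188 - 1298\right) = 4403 \left(-3486\right) = -15348858$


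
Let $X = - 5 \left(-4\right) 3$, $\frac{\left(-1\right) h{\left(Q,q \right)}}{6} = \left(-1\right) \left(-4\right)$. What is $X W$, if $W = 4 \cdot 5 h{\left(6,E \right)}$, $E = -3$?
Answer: $-28800$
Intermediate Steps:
$h{\left(Q,q \right)} = -24$ ($h{\left(Q,q \right)} = - 6 \left(\left(-1\right) \left(-4\right)\right) = \left(-6\right) 4 = -24$)
$X = 60$ ($X = - \left(-20\right) 3 = \left(-1\right) \left(-60\right) = 60$)
$W = -480$ ($W = 4 \cdot 5 \left(-24\right) = 20 \left(-24\right) = -480$)
$X W = 60 \left(-480\right) = -28800$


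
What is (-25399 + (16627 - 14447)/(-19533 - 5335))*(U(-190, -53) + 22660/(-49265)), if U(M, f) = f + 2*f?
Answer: 248095634162352/61256101 ≈ 4.0501e+6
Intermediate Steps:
U(M, f) = 3*f
(-25399 + (16627 - 14447)/(-19533 - 5335))*(U(-190, -53) + 22660/(-49265)) = (-25399 + (16627 - 14447)/(-19533 - 5335))*(3*(-53) + 22660/(-49265)) = (-25399 + 2180/(-24868))*(-159 + 22660*(-1/49265)) = (-25399 + 2180*(-1/24868))*(-159 - 4532/9853) = (-25399 - 545/6217)*(-1571159/9853) = -157906128/6217*(-1571159/9853) = 248095634162352/61256101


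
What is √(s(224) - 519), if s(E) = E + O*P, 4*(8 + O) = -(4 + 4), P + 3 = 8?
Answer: I*√345 ≈ 18.574*I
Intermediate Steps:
P = 5 (P = -3 + 8 = 5)
O = -10 (O = -8 + (-(4 + 4))/4 = -8 + (-1*8)/4 = -8 + (¼)*(-8) = -8 - 2 = -10)
s(E) = -50 + E (s(E) = E - 10*5 = E - 50 = -50 + E)
√(s(224) - 519) = √((-50 + 224) - 519) = √(174 - 519) = √(-345) = I*√345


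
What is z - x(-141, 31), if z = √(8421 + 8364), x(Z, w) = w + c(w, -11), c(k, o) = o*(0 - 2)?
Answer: -53 + 3*√1865 ≈ 76.557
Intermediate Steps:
c(k, o) = -2*o (c(k, o) = o*(-2) = -2*o)
x(Z, w) = 22 + w (x(Z, w) = w - 2*(-11) = w + 22 = 22 + w)
z = 3*√1865 (z = √16785 = 3*√1865 ≈ 129.56)
z - x(-141, 31) = 3*√1865 - (22 + 31) = 3*√1865 - 1*53 = 3*√1865 - 53 = -53 + 3*√1865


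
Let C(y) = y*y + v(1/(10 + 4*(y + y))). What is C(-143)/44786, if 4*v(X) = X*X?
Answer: 105186056977/230371301664 ≈ 0.45659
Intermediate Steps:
v(X) = X²/4 (v(X) = (X*X)/4 = X²/4)
C(y) = y² + 1/(4*(10 + 8*y)²) (C(y) = y*y + (1/(10 + 4*(y + y)))²/4 = y² + (1/(10 + 4*(2*y)))²/4 = y² + (1/(10 + 8*y))²/4 = y² + 1/(4*(10 + 8*y)²))
C(-143)/44786 = ((-143)² + 1/(16*(5 + 4*(-143))²))/44786 = (20449 + 1/(16*(5 - 572)²))*(1/44786) = (20449 + (1/16)/(-567)²)*(1/44786) = (20449 + (1/16)*(1/321489))*(1/44786) = (20449 + 1/5143824)*(1/44786) = (105186056977/5143824)*(1/44786) = 105186056977/230371301664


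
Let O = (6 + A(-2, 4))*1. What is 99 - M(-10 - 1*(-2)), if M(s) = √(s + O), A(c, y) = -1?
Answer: 99 - I*√3 ≈ 99.0 - 1.732*I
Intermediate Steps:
O = 5 (O = (6 - 1)*1 = 5*1 = 5)
M(s) = √(5 + s) (M(s) = √(s + 5) = √(5 + s))
99 - M(-10 - 1*(-2)) = 99 - √(5 + (-10 - 1*(-2))) = 99 - √(5 + (-10 + 2)) = 99 - √(5 - 8) = 99 - √(-3) = 99 - I*√3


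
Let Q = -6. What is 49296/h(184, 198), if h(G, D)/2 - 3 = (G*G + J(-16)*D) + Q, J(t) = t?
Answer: 24648/30685 ≈ 0.80326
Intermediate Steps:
h(G, D) = -6 - 32*D + 2*G² (h(G, D) = 6 + 2*((G*G - 16*D) - 6) = 6 + 2*((G² - 16*D) - 6) = 6 + 2*(-6 + G² - 16*D) = 6 + (-12 - 32*D + 2*G²) = -6 - 32*D + 2*G²)
49296/h(184, 198) = 49296/(-6 - 32*198 + 2*184²) = 49296/(-6 - 6336 + 2*33856) = 49296/(-6 - 6336 + 67712) = 49296/61370 = 49296*(1/61370) = 24648/30685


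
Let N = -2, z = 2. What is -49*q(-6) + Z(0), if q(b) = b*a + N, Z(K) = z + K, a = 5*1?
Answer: 1570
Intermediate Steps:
a = 5
Z(K) = 2 + K
q(b) = -2 + 5*b (q(b) = b*5 - 2 = 5*b - 2 = -2 + 5*b)
-49*q(-6) + Z(0) = -49*(-2 + 5*(-6)) + (2 + 0) = -49*(-2 - 30) + 2 = -49*(-32) + 2 = 1568 + 2 = 1570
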